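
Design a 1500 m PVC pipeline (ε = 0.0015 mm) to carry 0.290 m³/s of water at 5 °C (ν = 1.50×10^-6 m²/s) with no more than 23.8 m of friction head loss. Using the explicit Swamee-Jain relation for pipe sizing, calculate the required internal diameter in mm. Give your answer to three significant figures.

Swamee-Jain (Type III): D = 0.66·[ε^1.25·(LQ²/(gh_f))^4.75 + ν·Q^9.4·(L/(gh_f))^5.2]^0.04
LQ²/(gh_f) = 0.5403; L/(gh_f) = 6.425
Term 1 = ε^1.25·(…)^4.75 = 2.82×10^-9; Term 2 = ν·Q^9.4·(…)^5.2 = 2.11×10^-7
D = 0.66·(2.82×10^-9 + 2.11×10^-7)^0.04 = 0.3570 m = 357 mm
Check: V = 2.90 m/s, Re = 6.89×10^5, f = 0.01245, h_f = 22.4 m ≈ 23.8 m ✓

D ≈ 357 mm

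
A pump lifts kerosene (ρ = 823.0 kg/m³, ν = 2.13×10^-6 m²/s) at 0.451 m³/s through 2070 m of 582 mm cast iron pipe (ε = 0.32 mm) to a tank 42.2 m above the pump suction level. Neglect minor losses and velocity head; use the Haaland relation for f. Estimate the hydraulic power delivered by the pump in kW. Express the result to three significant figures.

P_hyd ≈ 188 kW

V = 4Q/(πD²) = 1.695 m/s; Re = 4.63×10^5; ε/D = 5.50×10^-4; f = 0.01795
h_f = f(L/D)V²/2g = 9.349 m
Total head H = z + h_f = 42.2 + 9.349 = 51.55 m
P_hyd = ρgQH = 823.0·9.81·0.451·51.55 = 187.7 kW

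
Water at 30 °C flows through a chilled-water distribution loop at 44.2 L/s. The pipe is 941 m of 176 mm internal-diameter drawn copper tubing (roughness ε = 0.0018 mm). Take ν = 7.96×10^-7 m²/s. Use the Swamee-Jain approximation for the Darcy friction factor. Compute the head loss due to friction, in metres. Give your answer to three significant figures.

h_f ≈ 12.4 m

V = 4Q/(πD²) = 4·0.0442/(π·0.176²) = 1.817 m/s
Re = VD/ν = 1.817·0.176/7.96×10^-7 = 4.02×10^5 → turbulent
ε/D = 0.0018/176 = 1.02×10^-5
Swamee-Jain: f = 0.01376
h_f = f(L/D)V²/(2g) = 0.01376·(941/0.176)·1.817²/(2·9.81) = 12.38 m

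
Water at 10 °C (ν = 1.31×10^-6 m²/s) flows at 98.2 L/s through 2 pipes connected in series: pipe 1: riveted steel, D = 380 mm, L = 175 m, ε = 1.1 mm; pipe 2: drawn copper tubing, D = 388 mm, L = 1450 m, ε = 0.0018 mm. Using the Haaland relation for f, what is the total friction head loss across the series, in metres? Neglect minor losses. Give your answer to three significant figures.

H ≈ 2.43 m

Pipe 1: V = 0.8659 m/s, Re = 2.51×10^5, ε/D = 0.00289, f = 0.02645, h_1 = f(L/D)V²/2g = 0.4654 m
Pipe 2: V = 0.8305 m/s, Re = 2.46×10^5, ε/D = 4.64×10^-6, f = 0.01492, h_2 = f(L/D)V²/2g = 1.961 m
Series → Q common, losses add: H = Σh = 2.426 m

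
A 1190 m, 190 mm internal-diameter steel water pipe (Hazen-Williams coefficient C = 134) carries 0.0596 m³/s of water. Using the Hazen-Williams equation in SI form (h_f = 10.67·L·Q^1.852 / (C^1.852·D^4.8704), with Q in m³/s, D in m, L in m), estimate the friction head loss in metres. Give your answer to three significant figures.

h_f = 10.67·1190·0.0596^1.852 / (134^1.852·0.190^4.8704) = 25.63 m

h_f ≈ 25.6 m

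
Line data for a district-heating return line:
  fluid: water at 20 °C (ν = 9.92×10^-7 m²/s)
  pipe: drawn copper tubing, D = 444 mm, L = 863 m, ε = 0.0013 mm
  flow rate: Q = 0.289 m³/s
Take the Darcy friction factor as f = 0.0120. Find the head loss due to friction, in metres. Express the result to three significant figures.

h_f ≈ 4.14 m

V = 4Q/(πD²) = 4·0.289/(π·0.444²) = 1.867 m/s
h_f = f(L/D)V²/(2g) = 0.01200·(863/0.444)·1.867²/(2·9.81) = 4.142 m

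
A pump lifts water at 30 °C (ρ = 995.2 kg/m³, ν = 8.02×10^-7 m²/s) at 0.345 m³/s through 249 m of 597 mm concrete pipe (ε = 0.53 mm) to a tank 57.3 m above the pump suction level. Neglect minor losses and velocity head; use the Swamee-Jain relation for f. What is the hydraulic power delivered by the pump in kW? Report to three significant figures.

P_hyd ≈ 195 kW

V = 4Q/(πD²) = 1.232 m/s; Re = 9.17×10^5; ε/D = 8.88×10^-4; f = 0.01954
h_f = f(L/D)V²/2g = 0.6308 m
Total head H = z + h_f = 57.3 + 0.6308 = 57.93 m
P_hyd = ρgQH = 995.2·9.81·0.345·57.93 = 195.1 kW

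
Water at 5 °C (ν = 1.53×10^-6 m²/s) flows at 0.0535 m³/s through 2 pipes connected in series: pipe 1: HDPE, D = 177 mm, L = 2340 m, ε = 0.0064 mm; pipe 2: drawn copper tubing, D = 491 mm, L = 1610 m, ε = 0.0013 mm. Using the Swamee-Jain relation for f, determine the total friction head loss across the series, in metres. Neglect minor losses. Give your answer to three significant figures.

H ≈ 48.8 m

Pipe 1: V = 2.174 m/s, Re = 2.52×10^5, ε/D = 3.62×10^-5, f = 0.01523, h_1 = f(L/D)V²/2g = 48.53 m
Pipe 2: V = 0.2826 m/s, Re = 9.07×10^4, ε/D = 2.65×10^-6, f = 0.01825, h_2 = f(L/D)V²/2g = 0.2435 m
Series → Q common, losses add: H = Σh = 48.77 m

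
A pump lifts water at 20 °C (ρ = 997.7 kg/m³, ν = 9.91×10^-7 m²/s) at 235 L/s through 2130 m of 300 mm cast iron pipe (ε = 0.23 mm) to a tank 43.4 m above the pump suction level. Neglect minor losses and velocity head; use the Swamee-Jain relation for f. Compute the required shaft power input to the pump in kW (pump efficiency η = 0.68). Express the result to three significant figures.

V = 4Q/(πD²) = 3.325 m/s; Re = 1.01×10^6; ε/D = 7.67×10^-4; f = 0.01888
h_f = f(L/D)V²/2g = 75.53 m
Total head H = z + h_f = 43.4 + 75.53 = 118.9 m
P_hyd = ρgQH = 997.7·9.81·0.235·118.9 = 273.6 kW
P_shaft = P_hyd/η = 273.6/0.68 = 402.3 kW

P_shaft ≈ 402 kW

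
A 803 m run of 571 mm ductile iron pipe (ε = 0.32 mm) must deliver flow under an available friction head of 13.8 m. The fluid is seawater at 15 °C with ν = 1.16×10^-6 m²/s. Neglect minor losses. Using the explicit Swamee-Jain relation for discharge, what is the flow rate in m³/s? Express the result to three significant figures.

Swamee-Jain (Type II): Q = -0.965·√(gD⁵h_f/L)·ln[ε/(3.7D) + √(3.17ν²L/(gD³h_f))]
√(gD⁵h_f/L) = √(9.81·0.571⁵·13.8/803) = 0.1012
ε/(3.7D) = 1.51×10^-4; √(3.17ν²L/(gD³h_f)) = 1.17×10^-5
Q = -0.965·0.1012·ln(1.631×10^-4) = 0.8513 m³/s
Check: V = 3.32 m/s, Re = 1.64×10^6, f = 0.01750, h_f = 13.9 m ≈ 13.8 m ✓

Q ≈ 0.851 m³/s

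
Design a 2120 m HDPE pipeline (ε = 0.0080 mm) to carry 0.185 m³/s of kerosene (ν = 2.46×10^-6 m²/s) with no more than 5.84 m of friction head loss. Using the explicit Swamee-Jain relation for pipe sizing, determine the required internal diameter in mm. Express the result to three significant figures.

D ≈ 443 mm

Swamee-Jain (Type III): D = 0.66·[ε^1.25·(LQ²/(gh_f))^4.75 + ν·Q^9.4·(L/(gh_f))^5.2]^0.04
LQ²/(gh_f) = 1.266; L/(gh_f) = 37.00
Term 1 = ε^1.25·(…)^4.75 = 1.31×10^-6; Term 2 = ν·Q^9.4·(…)^5.2 = 4.54×10^-5
D = 0.66·(1.31×10^-6 + 4.54×10^-5)^0.04 = 0.4429 m = 443 mm
Check: V = 1.20 m/s, Re = 2.16×10^5, f = 0.01547, h_f = 5.44 m ≈ 5.84 m ✓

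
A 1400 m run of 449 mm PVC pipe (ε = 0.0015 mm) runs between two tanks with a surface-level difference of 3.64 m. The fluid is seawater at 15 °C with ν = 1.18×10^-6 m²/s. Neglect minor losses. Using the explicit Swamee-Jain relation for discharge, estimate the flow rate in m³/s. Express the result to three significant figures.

Swamee-Jain (Type II): Q = -0.965·√(gD⁵h_f/L)·ln[ε/(3.7D) + √(3.17ν²L/(gD³h_f))]
√(gD⁵h_f/L) = √(9.81·0.449⁵·3.64/1400) = 0.02157
ε/(3.7D) = 9.03×10^-7; √(3.17ν²L/(gD³h_f)) = 4.37×10^-5
Q = -0.965·0.02157·ln(4.463×10^-5) = 0.2085 m³/s
Check: V = 1.32 m/s, Re = 5.01×10^5, f = 0.01314, h_f = 3.62 m ≈ 3.64 m ✓

Q ≈ 0.209 m³/s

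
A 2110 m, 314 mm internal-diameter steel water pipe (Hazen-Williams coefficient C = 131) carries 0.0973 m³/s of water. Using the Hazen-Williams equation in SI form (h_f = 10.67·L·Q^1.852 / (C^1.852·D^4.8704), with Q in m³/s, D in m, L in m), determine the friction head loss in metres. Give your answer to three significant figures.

h_f = 10.67·2110·0.0973^1.852 / (131^1.852·0.314^4.8704) = 10.17 m

h_f ≈ 10.2 m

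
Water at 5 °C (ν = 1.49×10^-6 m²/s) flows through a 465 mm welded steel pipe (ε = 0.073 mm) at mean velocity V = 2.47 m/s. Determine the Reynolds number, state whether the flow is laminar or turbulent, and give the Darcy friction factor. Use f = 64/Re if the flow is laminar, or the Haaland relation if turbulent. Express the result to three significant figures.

Re ≈ 7.71×10^5; turbulent; f ≈ 0.0143

Re = VD/ν = 2.470·0.465/1.49×10^-6 = 7.71×10^5
Re > 4000 → turbulent; ε/D = 1.57×10^-4
Haaland: f = 0.01434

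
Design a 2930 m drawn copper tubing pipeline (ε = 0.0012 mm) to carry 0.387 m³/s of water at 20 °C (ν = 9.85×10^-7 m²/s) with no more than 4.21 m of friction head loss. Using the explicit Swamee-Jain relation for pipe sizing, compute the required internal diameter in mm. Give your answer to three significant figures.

D ≈ 645 mm

Swamee-Jain (Type III): D = 0.66·[ε^1.25·(LQ²/(gh_f))^4.75 + ν·Q^9.4·(L/(gh_f))^5.2]^0.04
LQ²/(gh_f) = 10.63; L/(gh_f) = 70.94
Term 1 = ε^1.25·(…)^4.75 = 0.00298; Term 2 = ν·Q^9.4·(…)^5.2 = 0.553
D = 0.66·(0.00298 + 0.553)^0.04 = 0.6447 m = 645 mm
Check: V = 1.19 m/s, Re = 7.76×10^5, f = 0.01216, h_f = 3.96 m ≈ 4.21 m ✓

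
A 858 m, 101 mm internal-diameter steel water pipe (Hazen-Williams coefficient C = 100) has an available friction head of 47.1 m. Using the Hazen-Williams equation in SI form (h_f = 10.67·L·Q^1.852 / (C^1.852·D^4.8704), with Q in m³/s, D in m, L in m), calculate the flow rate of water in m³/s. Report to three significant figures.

Q ≈ 0.0140 m³/s

Rearranging: Q = [h_f·C^1.852·D^4.8704 / (10.67·L)]^(1/1.852)
Q = [47.1·100^1.852·0.101^4.8704 / (10.67·858)]^0.540 = 0.01399 m³/s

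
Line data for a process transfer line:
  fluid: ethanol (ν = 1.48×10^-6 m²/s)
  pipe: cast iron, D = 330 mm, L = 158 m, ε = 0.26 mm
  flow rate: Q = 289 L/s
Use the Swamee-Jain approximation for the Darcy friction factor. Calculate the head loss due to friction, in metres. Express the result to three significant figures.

h_f ≈ 5.33 m

V = 4Q/(πD²) = 4·0.289/(π·0.330²) = 3.379 m/s
Re = VD/ν = 3.379·0.330/1.48×10^-6 = 7.53×10^5 → turbulent
ε/D = 0.26/330 = 7.88×10^-4
Swamee-Jain: f = 0.01913
h_f = f(L/D)V²/(2g) = 0.01913·(158/0.330)·3.379²/(2·9.81) = 5.329 m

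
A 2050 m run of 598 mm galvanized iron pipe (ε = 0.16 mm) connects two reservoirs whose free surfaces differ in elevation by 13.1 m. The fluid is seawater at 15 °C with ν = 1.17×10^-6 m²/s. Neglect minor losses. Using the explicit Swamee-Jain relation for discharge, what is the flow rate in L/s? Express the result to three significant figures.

Swamee-Jain (Type II): Q = -0.965·√(gD⁵h_f/L)·ln[ε/(3.7D) + √(3.17ν²L/(gD³h_f))]
√(gD⁵h_f/L) = √(9.81·0.598⁵·13.1/2050) = 0.06924
ε/(3.7D) = 7.23×10^-5; √(3.17ν²L/(gD³h_f)) = 1.80×10^-5
Q = -0.965·0.06924·ln(9.030×10^-5) = 0.6222 m³/s
Check: V = 2.22 m/s, Re = 1.13×10^6, f = 0.01537, h_f = 13.2 m ≈ 13.1 m ✓

Q ≈ 622 L/s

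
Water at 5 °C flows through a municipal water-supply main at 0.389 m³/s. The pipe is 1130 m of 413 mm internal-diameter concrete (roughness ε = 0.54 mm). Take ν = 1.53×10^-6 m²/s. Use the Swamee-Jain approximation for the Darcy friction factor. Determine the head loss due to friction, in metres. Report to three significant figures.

h_f ≈ 25.2 m

V = 4Q/(πD²) = 4·0.389/(π·0.413²) = 2.904 m/s
Re = VD/ν = 2.904·0.413/1.53×10^-6 = 7.84×10^5 → turbulent
ε/D = 0.54/413 = 0.00131
Swamee-Jain: f = 0.02140
h_f = f(L/D)V²/(2g) = 0.02140·(1130/0.413)·2.904²/(2·9.81) = 25.16 m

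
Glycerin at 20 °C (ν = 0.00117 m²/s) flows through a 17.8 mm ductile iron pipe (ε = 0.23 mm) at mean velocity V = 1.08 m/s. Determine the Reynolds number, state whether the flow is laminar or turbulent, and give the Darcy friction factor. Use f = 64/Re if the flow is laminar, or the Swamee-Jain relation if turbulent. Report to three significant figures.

Re = VD/ν = 1.080·0.0178/0.00117 = 16.4
Re < 2300 → laminar → f = 64/Re = 3.895

Re ≈ 16.4; laminar; f = 64/Re ≈ 3.90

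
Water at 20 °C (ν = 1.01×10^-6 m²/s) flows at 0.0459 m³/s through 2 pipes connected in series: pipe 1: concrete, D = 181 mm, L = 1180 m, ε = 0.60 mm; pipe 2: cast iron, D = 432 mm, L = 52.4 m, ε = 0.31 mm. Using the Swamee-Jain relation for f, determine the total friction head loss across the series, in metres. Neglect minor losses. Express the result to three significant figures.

H ≈ 29.0 m

Pipe 1: V = 1.784 m/s, Re = 3.20×10^5, ε/D = 0.00331, f = 0.02745, h_1 = f(L/D)V²/2g = 29.03 m
Pipe 2: V = 0.3132 m/s, Re = 1.34×10^5, ε/D = 7.18×10^-4, f = 0.02068, h_2 = f(L/D)V²/2g = 0.01254 m
Series → Q common, losses add: H = Σh = 29.04 m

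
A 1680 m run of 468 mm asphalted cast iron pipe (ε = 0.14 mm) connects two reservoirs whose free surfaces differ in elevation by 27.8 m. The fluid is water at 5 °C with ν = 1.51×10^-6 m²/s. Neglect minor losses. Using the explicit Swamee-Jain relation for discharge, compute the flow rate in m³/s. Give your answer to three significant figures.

Swamee-Jain (Type II): Q = -0.965·√(gD⁵h_f/L)·ln[ε/(3.7D) + √(3.17ν²L/(gD³h_f))]
√(gD⁵h_f/L) = √(9.81·0.468⁵·27.8/1680) = 0.06037
ε/(3.7D) = 8.09×10^-5; √(3.17ν²L/(gD³h_f)) = 2.08×10^-5
Q = -0.965·0.06037·ln(1.017×10^-4) = 0.5356 m³/s
Check: V = 3.11 m/s, Re = 9.65×10^5, f = 0.01577, h_f = 28.0 m ≈ 27.8 m ✓

Q ≈ 0.536 m³/s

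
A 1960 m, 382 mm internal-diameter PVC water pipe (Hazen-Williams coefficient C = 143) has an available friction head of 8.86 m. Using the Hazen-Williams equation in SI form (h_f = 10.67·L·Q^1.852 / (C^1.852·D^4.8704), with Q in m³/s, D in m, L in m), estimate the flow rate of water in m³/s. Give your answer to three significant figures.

Q ≈ 0.172 m³/s

Rearranging: Q = [h_f·C^1.852·D^4.8704 / (10.67·L)]^(1/1.852)
Q = [8.86·143^1.852·0.382^4.8704 / (10.67·1960)]^0.540 = 0.1718 m³/s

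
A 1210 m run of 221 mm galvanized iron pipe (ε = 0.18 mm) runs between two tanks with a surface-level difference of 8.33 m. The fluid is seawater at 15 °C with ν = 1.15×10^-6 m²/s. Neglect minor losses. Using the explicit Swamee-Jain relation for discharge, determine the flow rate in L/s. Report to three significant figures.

Swamee-Jain (Type II): Q = -0.965·√(gD⁵h_f/L)·ln[ε/(3.7D) + √(3.17ν²L/(gD³h_f))]
√(gD⁵h_f/L) = √(9.81·0.221⁵·8.33/1210) = 0.005967
ε/(3.7D) = 2.20×10^-4; √(3.17ν²L/(gD³h_f)) = 7.58×10^-5
Q = -0.965·0.005967·ln(2.960×10^-4) = 0.04679 m³/s
Check: V = 1.22 m/s, Re = 2.34×10^5, f = 0.02022, h_f = 8.39 m ≈ 8.33 m ✓

Q ≈ 46.8 L/s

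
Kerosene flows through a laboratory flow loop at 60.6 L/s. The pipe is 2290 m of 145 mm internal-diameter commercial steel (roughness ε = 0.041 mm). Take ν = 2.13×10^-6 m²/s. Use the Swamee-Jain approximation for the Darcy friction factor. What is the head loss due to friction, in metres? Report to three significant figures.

h_f ≈ 187 m

V = 4Q/(πD²) = 4·0.0606/(π·0.145²) = 3.670 m/s
Re = VD/ν = 3.670·0.145/2.13×10^-6 = 2.50×10^5 → turbulent
ε/D = 0.041/145 = 2.83×10^-4
Swamee-Jain: f = 0.01725
h_f = f(L/D)V²/(2g) = 0.01725·(2290/0.145)·3.670²/(2·9.81) = 187.0 m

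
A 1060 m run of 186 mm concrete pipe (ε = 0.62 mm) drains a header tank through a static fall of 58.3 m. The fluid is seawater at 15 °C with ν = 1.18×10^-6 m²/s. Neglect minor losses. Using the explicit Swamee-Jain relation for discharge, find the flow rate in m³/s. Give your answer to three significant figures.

Q ≈ 0.0738 m³/s

Swamee-Jain (Type II): Q = -0.965·√(gD⁵h_f/L)·ln[ε/(3.7D) + √(3.17ν²L/(gD³h_f))]
√(gD⁵h_f/L) = √(9.81·0.186⁵·58.3/1060) = 0.01096
ε/(3.7D) = 9.01×10^-4; √(3.17ν²L/(gD³h_f)) = 3.57×10^-5
Q = -0.965·0.01096·ln(9.366×10^-4) = 0.07375 m³/s
Check: V = 2.71 m/s, Re = 4.28×10^5, f = 0.02737, h_f = 58.6 m ≈ 58.3 m ✓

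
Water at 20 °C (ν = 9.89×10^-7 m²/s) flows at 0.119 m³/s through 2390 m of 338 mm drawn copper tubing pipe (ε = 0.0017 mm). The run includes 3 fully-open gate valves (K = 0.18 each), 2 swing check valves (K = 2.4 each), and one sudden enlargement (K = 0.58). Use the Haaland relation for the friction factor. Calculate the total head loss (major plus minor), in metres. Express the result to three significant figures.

H_L ≈ 8.99 m

V = 4Q/(πD²) = 1.326 m/s; V²/2g = 0.08965 m
Re = 4.53×10^5, ε/D = 5.03×10^-6 → f = 0.01335 (Haaland)
Major: h_f = f(L/D)·V²/2g = 0.01335·7071·0.08965 = 8.461 m
Minor: ΣK = 5.92; h_m = ΣK·V²/2g = 0.5307 m
Total H_L = 8.461 + 0.5307 = 8.991 m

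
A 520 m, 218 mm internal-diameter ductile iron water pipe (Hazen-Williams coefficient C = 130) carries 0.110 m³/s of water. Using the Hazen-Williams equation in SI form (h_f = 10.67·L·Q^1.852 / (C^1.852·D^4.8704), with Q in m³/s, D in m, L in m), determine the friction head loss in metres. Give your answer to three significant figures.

h_f = 10.67·520·0.110^1.852 / (130^1.852·0.218^4.8704) = 18.87 m

h_f ≈ 18.9 m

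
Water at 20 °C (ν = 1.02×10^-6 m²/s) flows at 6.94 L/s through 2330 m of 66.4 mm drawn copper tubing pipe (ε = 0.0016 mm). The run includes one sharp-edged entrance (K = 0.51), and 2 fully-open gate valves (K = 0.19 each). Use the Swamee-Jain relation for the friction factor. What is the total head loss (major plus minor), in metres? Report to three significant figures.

V = 4Q/(πD²) = 2.004 m/s; V²/2g = 0.2047 m
Re = 1.30×10^5, ε/D = 2.41×10^-5 → f = 0.01708 (Swamee-Jain)
Major: h_f = f(L/D)·V²/2g = 0.01708·35090·0.2047 = 122.7 m
Minor: ΣK = 0.890; h_m = ΣK·V²/2g = 0.1822 m
Total H_L = 122.7 + 0.1822 = 122.9 m

H_L ≈ 123 m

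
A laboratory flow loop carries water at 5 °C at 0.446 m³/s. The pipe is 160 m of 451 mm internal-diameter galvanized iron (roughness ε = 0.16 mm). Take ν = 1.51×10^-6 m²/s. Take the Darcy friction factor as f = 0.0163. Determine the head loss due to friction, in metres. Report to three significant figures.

h_f ≈ 2.30 m

V = 4Q/(πD²) = 4·0.446/(π·0.451²) = 2.792 m/s
h_f = f(L/D)V²/(2g) = 0.01630·(160/0.451)·2.792²/(2·9.81) = 2.297 m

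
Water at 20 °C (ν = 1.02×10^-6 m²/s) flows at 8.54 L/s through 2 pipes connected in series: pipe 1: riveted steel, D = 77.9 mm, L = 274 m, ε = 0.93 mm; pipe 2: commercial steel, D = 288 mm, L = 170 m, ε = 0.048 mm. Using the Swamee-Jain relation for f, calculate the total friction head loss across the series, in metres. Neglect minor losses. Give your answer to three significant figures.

Pipe 1: V = 1.792 m/s, Re = 1.37×10^5, ε/D = 0.0119, f = 0.04087, h_1 = f(L/D)V²/2g = 23.52 m
Pipe 2: V = 0.1311 m/s, Re = 3.70×10^4, ε/D = 1.67×10^-4, f = 0.02281, h_2 = f(L/D)V²/2g = 0.01179 m
Series → Q common, losses add: H = Σh = 23.54 m

H ≈ 23.5 m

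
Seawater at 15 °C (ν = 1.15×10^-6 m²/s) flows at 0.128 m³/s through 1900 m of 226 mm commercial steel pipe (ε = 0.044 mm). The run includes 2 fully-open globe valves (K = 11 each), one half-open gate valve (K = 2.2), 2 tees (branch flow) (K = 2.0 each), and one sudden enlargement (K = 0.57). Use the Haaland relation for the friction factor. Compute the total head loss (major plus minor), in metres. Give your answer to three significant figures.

H_L ≈ 80.2 m

V = 4Q/(πD²) = 3.191 m/s; V²/2g = 0.5189 m
Re = 6.27×10^5, ε/D = 1.95×10^-4 → f = 0.01497 (Haaland)
Major: h_f = f(L/D)·V²/2g = 0.01497·8407·0.5189 = 65.31 m
Minor: ΣK = 28.8; h_m = ΣK·V²/2g = 14.93 m
Total H_L = 65.31 + 14.93 = 80.24 m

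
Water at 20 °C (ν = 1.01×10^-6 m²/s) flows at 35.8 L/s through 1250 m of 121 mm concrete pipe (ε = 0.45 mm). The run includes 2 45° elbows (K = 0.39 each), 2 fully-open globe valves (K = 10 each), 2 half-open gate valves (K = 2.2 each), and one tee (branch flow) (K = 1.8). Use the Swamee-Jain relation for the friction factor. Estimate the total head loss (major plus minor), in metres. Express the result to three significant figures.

V = 4Q/(πD²) = 3.113 m/s; V²/2g = 0.4940 m
Re = 3.73×10^5, ε/D = 0.00372 → f = 0.02826 (Swamee-Jain)
Major: h_f = f(L/D)·V²/2g = 0.02826·10331·0.4940 = 144.2 m
Minor: ΣK = 27.0; h_m = ΣK·V²/2g = 13.33 m
Total H_L = 144.2 + 13.33 = 157.5 m

H_L ≈ 158 m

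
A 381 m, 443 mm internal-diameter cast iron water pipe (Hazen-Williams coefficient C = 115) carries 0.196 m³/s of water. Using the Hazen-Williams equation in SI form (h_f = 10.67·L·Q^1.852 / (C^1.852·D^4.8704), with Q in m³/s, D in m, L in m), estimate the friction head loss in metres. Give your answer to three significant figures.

h_f ≈ 1.60 m

h_f = 10.67·381·0.196^1.852 / (115^1.852·0.443^4.8704) = 1.600 m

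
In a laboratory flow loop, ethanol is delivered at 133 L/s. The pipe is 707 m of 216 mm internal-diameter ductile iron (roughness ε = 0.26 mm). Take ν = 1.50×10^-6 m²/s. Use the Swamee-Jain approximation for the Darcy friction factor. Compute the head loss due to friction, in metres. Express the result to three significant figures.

h_f ≈ 46.5 m

V = 4Q/(πD²) = 4·0.133/(π·0.216²) = 3.630 m/s
Re = VD/ν = 3.630·0.216/1.50×10^-6 = 5.23×10^5 → turbulent
ε/D = 0.26/216 = 0.00120
Swamee-Jain: f = 0.02117
h_f = f(L/D)V²/(2g) = 0.02117·(707/0.216)·3.630²/(2·9.81) = 46.53 m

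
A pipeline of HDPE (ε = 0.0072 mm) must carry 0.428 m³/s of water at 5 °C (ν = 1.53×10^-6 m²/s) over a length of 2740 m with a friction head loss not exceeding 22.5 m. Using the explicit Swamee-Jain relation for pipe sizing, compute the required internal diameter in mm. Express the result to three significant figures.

Swamee-Jain (Type III): D = 0.66·[ε^1.25·(LQ²/(gh_f))^4.75 + ν·Q^9.4·(L/(gh_f))^5.2]^0.04
LQ²/(gh_f) = 2.274; L/(gh_f) = 12.41
Term 1 = ε^1.25·(…)^4.75 = 1.85×10^-5; Term 2 = ν·Q^9.4·(…)^5.2 = 2.56×10^-4
D = 0.66·(1.85×10^-5 + 2.56×10^-4)^0.04 = 0.4754 m = 475 mm
Check: V = 2.41 m/s, Re = 7.49×10^5, f = 0.01250, h_f = 21.3 m ≈ 22.5 m ✓

D ≈ 475 mm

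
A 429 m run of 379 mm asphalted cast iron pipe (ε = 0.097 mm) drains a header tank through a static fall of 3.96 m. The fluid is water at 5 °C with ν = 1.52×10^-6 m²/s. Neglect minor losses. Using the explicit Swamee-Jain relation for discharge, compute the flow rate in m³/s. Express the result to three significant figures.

Swamee-Jain (Type II): Q = -0.965·√(gD⁵h_f/L)·ln[ε/(3.7D) + √(3.17ν²L/(gD³h_f))]
√(gD⁵h_f/L) = √(9.81·0.379⁵·3.96/429) = 0.02661
ε/(3.7D) = 6.92×10^-5; √(3.17ν²L/(gD³h_f)) = 3.85×10^-5
Q = -0.965·0.02661·ln(1.077×10^-4) = 0.2346 m³/s
Check: V = 2.08 m/s, Re = 5.19×10^5, f = 0.01597, h_f = 3.98 m ≈ 3.96 m ✓

Q ≈ 0.235 m³/s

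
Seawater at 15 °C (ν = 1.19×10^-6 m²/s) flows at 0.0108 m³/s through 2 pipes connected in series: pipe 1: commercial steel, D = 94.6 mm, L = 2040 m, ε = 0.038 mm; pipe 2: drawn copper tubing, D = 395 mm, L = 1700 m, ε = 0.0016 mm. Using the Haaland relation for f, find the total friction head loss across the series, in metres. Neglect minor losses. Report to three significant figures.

Pipe 1: V = 1.537 m/s, Re = 1.22×10^5, ε/D = 4.02×10^-4, f = 0.01913, h_1 = f(L/D)V²/2g = 49.65 m
Pipe 2: V = 0.08813 m/s, Re = 2.93×10^4, ε/D = 4.05×10^-6, f = 0.02346, h_2 = f(L/D)V²/2g = 0.03998 m
Series → Q common, losses add: H = Σh = 49.69 m

H ≈ 49.7 m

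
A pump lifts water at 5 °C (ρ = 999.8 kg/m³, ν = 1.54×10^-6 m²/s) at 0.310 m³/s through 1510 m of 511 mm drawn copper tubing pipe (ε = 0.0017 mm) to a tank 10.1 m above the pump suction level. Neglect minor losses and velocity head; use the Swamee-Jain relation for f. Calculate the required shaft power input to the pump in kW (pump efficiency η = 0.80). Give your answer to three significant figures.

V = 4Q/(πD²) = 1.512 m/s; Re = 5.02×10^5; ε/D = 3.33×10^-6; f = 0.01314
h_f = f(L/D)V²/2g = 4.521 m
Total head H = z + h_f = 10.1 + 4.521 = 14.62 m
P_hyd = ρgQH = 999.8·9.81·0.310·14.62 = 44.45 kW
P_shaft = P_hyd/η = 44.45/0.80 = 55.57 kW

P_shaft ≈ 55.6 kW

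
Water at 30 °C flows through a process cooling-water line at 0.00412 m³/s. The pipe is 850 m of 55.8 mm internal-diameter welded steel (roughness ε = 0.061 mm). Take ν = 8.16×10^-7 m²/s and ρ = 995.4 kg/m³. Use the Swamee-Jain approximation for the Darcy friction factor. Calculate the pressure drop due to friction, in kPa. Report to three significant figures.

V = 4Q/(πD²) = 4·0.00412/(π·0.0558²) = 1.685 m/s
Re = VD/ν = 1.685·0.0558/8.16×10^-7 = 1.15×10^5 → turbulent
ε/D = 0.061/55.8 = 0.00109
Swamee-Jain: f = 0.02239
h_f = f(L/D)V²/(2g) = 0.02239·(850/0.0558)·1.685²/(2·9.81) = 49.34 m
Δp = ρg·h_f = 995.4·9.81·49.34 = 481.8 kPa

Δp ≈ 482 kPa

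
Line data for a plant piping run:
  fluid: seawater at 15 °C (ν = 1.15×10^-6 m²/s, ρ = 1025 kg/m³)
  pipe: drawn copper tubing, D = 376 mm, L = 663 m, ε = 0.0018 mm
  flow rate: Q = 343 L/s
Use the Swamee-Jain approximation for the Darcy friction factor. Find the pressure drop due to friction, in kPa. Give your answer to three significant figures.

Δp ≈ 101 kPa

V = 4Q/(πD²) = 4·0.343/(π·0.376²) = 3.089 m/s
Re = VD/ν = 3.089·0.376/1.15×10^-6 = 1.01×10^6 → turbulent
ε/D = 0.0018/376 = 4.79×10^-6
Swamee-Jain: f = 0.01171
h_f = f(L/D)V²/(2g) = 0.01171·(663/0.376)·3.089²/(2·9.81) = 10.04 m
Δp = ρg·h_f = 1025·9.81·10.04 = 101.0 kPa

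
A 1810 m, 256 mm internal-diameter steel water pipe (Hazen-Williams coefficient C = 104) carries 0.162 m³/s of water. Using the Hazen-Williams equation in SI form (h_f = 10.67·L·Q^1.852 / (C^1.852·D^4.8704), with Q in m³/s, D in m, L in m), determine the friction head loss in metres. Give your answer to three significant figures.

h_f ≈ 93.0 m

h_f = 10.67·1810·0.162^1.852 / (104^1.852·0.256^4.8704) = 92.99 m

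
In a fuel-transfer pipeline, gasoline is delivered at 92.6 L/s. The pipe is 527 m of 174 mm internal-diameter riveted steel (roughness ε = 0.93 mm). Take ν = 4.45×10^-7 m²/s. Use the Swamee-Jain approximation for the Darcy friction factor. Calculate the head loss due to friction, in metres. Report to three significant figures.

h_f ≈ 72.8 m

V = 4Q/(πD²) = 4·0.0926/(π·0.174²) = 3.894 m/s
Re = VD/ν = 3.894·0.174/4.45×10^-7 = 1.52×10^6 → turbulent
ε/D = 0.93/174 = 0.00534
Swamee-Jain: f = 0.03109
h_f = f(L/D)V²/(2g) = 0.03109·(527/0.174)·3.894²/(2·9.81) = 72.79 m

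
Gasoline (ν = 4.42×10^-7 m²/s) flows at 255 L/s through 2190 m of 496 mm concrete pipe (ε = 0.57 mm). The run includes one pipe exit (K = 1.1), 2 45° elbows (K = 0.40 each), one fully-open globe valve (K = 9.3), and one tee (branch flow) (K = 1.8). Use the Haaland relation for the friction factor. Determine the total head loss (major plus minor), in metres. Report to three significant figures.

H_L ≈ 9.20 m

V = 4Q/(πD²) = 1.320 m/s; V²/2g = 0.08877 m
Re = 1.48×10^6, ε/D = 0.00115 → f = 0.02052 (Haaland)
Major: h_f = f(L/D)·V²/2g = 0.02052·4415·0.08877 = 8.044 m
Minor: ΣK = 13.0; h_m = ΣK·V²/2g = 1.154 m
Total H_L = 8.044 + 1.154 = 9.198 m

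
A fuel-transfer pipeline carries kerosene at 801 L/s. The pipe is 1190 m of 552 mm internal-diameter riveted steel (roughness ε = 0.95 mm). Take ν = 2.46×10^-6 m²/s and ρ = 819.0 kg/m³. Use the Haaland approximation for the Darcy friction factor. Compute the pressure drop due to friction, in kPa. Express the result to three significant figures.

V = 4Q/(πD²) = 4·0.801/(π·0.552²) = 3.347 m/s
Re = VD/ν = 3.347·0.552/2.46×10^-6 = 7.51×10^5 → turbulent
ε/D = 0.95/552 = 0.00172
Haaland: f = 0.02280
h_f = f(L/D)V²/(2g) = 0.02280·(1190/0.552)·3.347²/(2·9.81) = 28.06 m
Δp = ρg·h_f = 819.0·9.81·28.06 = 225.5 kPa

Δp ≈ 225 kPa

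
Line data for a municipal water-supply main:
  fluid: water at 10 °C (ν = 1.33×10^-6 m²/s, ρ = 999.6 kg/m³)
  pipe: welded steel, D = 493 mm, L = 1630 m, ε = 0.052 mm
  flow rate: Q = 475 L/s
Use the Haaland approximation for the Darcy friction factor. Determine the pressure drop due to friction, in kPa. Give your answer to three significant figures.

Δp ≈ 138 kPa

V = 4Q/(πD²) = 4·0.475/(π·0.493²) = 2.488 m/s
Re = VD/ν = 2.488·0.493/1.33×10^-6 = 9.22×10^5 → turbulent
ε/D = 0.052/493 = 1.05×10^-4
Haaland: f = 0.01349
h_f = f(L/D)V²/(2g) = 0.01349·(1630/0.493)·2.488²/(2·9.81) = 14.08 m
Δp = ρg·h_f = 999.6·9.81·14.08 = 138.1 kPa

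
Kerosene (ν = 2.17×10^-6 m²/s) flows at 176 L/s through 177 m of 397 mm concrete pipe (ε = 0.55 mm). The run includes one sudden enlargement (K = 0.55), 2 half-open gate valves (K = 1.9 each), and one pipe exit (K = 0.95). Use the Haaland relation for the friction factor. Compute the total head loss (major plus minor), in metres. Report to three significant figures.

V = 4Q/(πD²) = 1.422 m/s; V²/2g = 0.1030 m
Re = 2.60×10^5, ε/D = 0.00139 → f = 0.02211 (Haaland)
Major: h_f = f(L/D)·V²/2g = 0.02211·445.8·0.1030 = 1.016 m
Minor: ΣK = 5.30; h_m = ΣK·V²/2g = 0.5461 m
Total H_L = 1.016 + 0.5461 = 1.562 m

H_L ≈ 1.56 m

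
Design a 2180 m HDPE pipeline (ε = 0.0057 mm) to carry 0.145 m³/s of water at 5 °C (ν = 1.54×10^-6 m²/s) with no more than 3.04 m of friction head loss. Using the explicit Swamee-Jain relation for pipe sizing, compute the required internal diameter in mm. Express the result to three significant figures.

Swamee-Jain (Type III): D = 0.66·[ε^1.25·(LQ²/(gh_f))^4.75 + ν·Q^9.4·(L/(gh_f))^5.2]^0.04
LQ²/(gh_f) = 1.537; L/(gh_f) = 73.10
Term 1 = ε^1.25·(…)^4.75 = 2.15×10^-6; Term 2 = ν·Q^9.4·(…)^5.2 = 9.93×10^-5
D = 0.66·(2.15×10^-6 + 9.93×10^-5)^0.04 = 0.4569 m = 457 mm
Check: V = 0.885 m/s, Re = 2.62×10^5, f = 0.01488, h_f = 2.83 m ≈ 3.04 m ✓

D ≈ 457 mm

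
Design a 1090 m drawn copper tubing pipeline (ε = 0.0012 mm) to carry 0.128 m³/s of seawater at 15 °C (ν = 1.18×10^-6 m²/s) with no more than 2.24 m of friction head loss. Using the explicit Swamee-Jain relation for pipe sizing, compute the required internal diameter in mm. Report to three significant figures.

D ≈ 398 mm

Swamee-Jain (Type III): D = 0.66·[ε^1.25·(LQ²/(gh_f))^4.75 + ν·Q^9.4·(L/(gh_f))^5.2]^0.04
LQ²/(gh_f) = 0.8127; L/(gh_f) = 49.60
Term 1 = ε^1.25·(…)^4.75 = 1.48×10^-8; Term 2 = ν·Q^9.4·(…)^5.2 = 3.14×10^-6
D = 0.66·(1.48×10^-8 + 3.14×10^-6)^0.04 = 0.3976 m = 398 mm
Check: V = 1.03 m/s, Re = 3.47×10^5, f = 0.01403, h_f = 2.08 m ≈ 2.24 m ✓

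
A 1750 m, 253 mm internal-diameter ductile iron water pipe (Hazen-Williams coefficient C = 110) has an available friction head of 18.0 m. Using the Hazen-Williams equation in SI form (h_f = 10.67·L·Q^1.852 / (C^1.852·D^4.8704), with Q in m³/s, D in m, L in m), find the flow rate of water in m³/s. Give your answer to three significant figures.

Q ≈ 0.0697 m³/s

Rearranging: Q = [h_f·C^1.852·D^4.8704 / (10.67·L)]^(1/1.852)
Q = [18.0·110^1.852·0.253^4.8704 / (10.67·1750)]^0.540 = 0.06970 m³/s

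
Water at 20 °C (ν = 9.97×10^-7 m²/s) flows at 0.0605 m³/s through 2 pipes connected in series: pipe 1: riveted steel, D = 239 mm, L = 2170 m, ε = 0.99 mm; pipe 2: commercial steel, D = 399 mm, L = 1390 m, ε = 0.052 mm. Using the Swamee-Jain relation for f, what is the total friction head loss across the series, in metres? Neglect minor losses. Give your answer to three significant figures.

H ≈ 25.3 m

Pipe 1: V = 1.349 m/s, Re = 3.23×10^5, ε/D = 0.00414, f = 0.02918, h_1 = f(L/D)V²/2g = 24.56 m
Pipe 2: V = 0.4839 m/s, Re = 1.94×10^5, ε/D = 1.30×10^-4, f = 0.01671, h_2 = f(L/D)V²/2g = 0.6944 m
Series → Q common, losses add: H = Σh = 25.25 m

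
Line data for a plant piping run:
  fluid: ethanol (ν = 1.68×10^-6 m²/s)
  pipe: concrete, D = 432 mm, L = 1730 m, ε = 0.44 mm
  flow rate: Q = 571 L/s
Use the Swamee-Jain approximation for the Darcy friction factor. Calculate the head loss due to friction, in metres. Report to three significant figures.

h_f ≈ 62.3 m

V = 4Q/(πD²) = 4·0.571/(π·0.432²) = 3.896 m/s
Re = VD/ν = 3.896·0.432/1.68×10^-6 = 1.00×10^6 → turbulent
ε/D = 0.44/432 = 0.00102
Swamee-Jain: f = 0.02011
h_f = f(L/D)V²/(2g) = 0.02011·(1730/0.432)·3.896²/(2·9.81) = 62.30 m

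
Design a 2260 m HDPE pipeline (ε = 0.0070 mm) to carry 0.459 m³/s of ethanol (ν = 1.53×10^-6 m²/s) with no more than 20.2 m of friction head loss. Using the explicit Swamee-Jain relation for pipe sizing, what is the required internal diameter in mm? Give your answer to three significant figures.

D ≈ 480 mm

Swamee-Jain (Type III): D = 0.66·[ε^1.25·(LQ²/(gh_f))^4.75 + ν·Q^9.4·(L/(gh_f))^5.2]^0.04
LQ²/(gh_f) = 2.403; L/(gh_f) = 11.40
Term 1 = ε^1.25·(…)^4.75 = 2.32×10^-5; Term 2 = ν·Q^9.4·(…)^5.2 = 3.18×10^-4
D = 0.66·(2.32×10^-5 + 3.18×10^-4)^0.04 = 0.4796 m = 480 mm
Check: V = 2.54 m/s, Re = 7.96×10^5, f = 0.01237, h_f = 19.2 m ≈ 20.2 m ✓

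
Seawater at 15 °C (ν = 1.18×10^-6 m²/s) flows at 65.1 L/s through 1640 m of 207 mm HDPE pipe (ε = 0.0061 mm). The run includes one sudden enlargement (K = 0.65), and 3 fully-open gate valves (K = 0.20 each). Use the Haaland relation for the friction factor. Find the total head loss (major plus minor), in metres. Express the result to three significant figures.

V = 4Q/(πD²) = 1.934 m/s; V²/2g = 0.1907 m
Re = 3.39×10^5, ε/D = 2.95×10^-5 → f = 0.01429 (Haaland)
Major: h_f = f(L/D)·V²/2g = 0.01429·7923·0.1907 = 21.59 m
Minor: ΣK = 1.25; h_m = ΣK·V²/2g = 0.2384 m
Total H_L = 21.59 + 0.2384 = 21.83 m

H_L ≈ 21.8 m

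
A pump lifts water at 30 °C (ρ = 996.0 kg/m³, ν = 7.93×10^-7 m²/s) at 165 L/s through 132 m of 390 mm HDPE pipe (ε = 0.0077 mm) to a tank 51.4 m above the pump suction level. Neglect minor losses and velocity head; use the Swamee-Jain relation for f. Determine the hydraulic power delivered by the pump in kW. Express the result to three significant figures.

V = 4Q/(πD²) = 1.381 m/s; Re = 6.79×10^5; ε/D = 1.97×10^-5; f = 0.01278
h_f = f(L/D)V²/2g = 0.4205 m
Total head H = z + h_f = 51.4 + 0.4205 = 51.82 m
P_hyd = ρgQH = 996.0·9.81·0.165·51.82 = 83.54 kW

P_hyd ≈ 83.5 kW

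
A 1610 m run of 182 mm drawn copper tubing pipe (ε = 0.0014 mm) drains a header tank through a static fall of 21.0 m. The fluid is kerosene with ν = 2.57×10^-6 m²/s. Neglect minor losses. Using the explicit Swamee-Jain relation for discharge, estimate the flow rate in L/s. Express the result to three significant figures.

Swamee-Jain (Type II): Q = -0.965·√(gD⁵h_f/L)·ln[ε/(3.7D) + √(3.17ν²L/(gD³h_f))]
√(gD⁵h_f/L) = √(9.81·0.182⁵·21.0/1610) = 0.005055
ε/(3.7D) = 2.08×10^-6; √(3.17ν²L/(gD³h_f)) = 1.65×10^-4
Q = -0.965·0.005055·ln(1.668×10^-4) = 0.04243 m³/s
Check: V = 1.63 m/s, Re = 1.16×10^5, f = 0.01739, h_f = 20.9 m ≈ 21.0 m ✓

Q ≈ 42.4 L/s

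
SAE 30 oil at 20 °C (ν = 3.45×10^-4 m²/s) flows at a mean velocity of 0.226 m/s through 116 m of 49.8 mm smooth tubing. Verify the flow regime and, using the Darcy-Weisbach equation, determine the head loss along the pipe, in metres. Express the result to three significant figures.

h_f ≈ 11.9 m

Re = VD/ν = 0.226·0.04980/3.45×10^-4 = 32.6 → laminar (Re < 2300)
f = 64/Re = 1.962
h_f = f(L/D)V²/(2g) = 1.962·(116/0.04980)·0.226²/(2·9.81) = 11.90 m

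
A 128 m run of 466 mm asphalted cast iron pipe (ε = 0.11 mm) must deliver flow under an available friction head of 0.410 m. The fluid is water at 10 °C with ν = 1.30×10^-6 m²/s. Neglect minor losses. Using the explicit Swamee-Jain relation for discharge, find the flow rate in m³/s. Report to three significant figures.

Swamee-Jain (Type II): Q = -0.965·√(gD⁵h_f/L)·ln[ε/(3.7D) + √(3.17ν²L/(gD³h_f))]
√(gD⁵h_f/L) = √(9.81·0.466⁵·0.410/128) = 0.02628
ε/(3.7D) = 6.38×10^-5; √(3.17ν²L/(gD³h_f)) = 4.10×10^-5
Q = -0.965·0.02628·ln(1.048×10^-4) = 0.2324 m³/s
Check: V = 1.36 m/s, Re = 4.88×10^5, f = 0.01587, h_f = 0.412 m ≈ 0.410 m ✓

Q ≈ 0.232 m³/s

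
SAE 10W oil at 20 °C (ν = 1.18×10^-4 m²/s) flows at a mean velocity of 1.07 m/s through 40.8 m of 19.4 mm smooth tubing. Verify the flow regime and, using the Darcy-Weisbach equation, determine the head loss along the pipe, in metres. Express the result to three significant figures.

Re = VD/ν = 1.07·0.01940/1.18×10^-4 = 176 → laminar (Re < 2300)
f = 64/Re = 0.3638
h_f = f(L/D)V²/(2g) = 0.3638·(40.8/0.01940)·1.07²/(2·9.81) = 44.65 m

h_f ≈ 44.6 m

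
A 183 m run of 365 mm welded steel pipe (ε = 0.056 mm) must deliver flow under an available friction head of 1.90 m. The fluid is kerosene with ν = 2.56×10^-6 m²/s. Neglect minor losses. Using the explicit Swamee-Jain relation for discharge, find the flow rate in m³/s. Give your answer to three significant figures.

Q ≈ 0.227 m³/s

Swamee-Jain (Type II): Q = -0.965·√(gD⁵h_f/L)·ln[ε/(3.7D) + √(3.17ν²L/(gD³h_f))]
√(gD⁵h_f/L) = √(9.81·0.365⁵·1.90/183) = 0.02569
ε/(3.7D) = 4.15×10^-5; √(3.17ν²L/(gD³h_f)) = 6.48×10^-5
Q = -0.965·0.02569·ln(1.062×10^-4) = 0.2268 m³/s
Check: V = 2.17 m/s, Re = 3.09×10^5, f = 0.01586, h_f = 1.90 m ≈ 1.90 m ✓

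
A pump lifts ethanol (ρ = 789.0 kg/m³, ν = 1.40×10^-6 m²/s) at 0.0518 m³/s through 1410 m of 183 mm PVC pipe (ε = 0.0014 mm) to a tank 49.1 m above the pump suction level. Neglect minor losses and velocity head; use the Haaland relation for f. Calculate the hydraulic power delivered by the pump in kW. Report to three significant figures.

P_hyd ≈ 28.7 kW

V = 4Q/(πD²) = 1.969 m/s; Re = 2.57×10^5; ε/D = 7.65×10^-6; f = 0.01482
h_f = f(L/D)V²/2g = 22.57 m
Total head H = z + h_f = 49.1 + 22.57 = 71.67 m
P_hyd = ρgQH = 789.0·9.81·0.0518·71.67 = 28.73 kW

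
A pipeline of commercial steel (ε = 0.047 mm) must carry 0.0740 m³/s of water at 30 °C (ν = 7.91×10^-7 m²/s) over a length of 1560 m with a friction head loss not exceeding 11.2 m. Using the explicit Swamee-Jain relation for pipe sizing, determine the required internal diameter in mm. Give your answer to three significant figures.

Swamee-Jain (Type III): D = 0.66·[ε^1.25·(LQ²/(gh_f))^4.75 + ν·Q^9.4·(L/(gh_f))^5.2]^0.04
LQ²/(gh_f) = 0.07775; L/(gh_f) = 14.20
Term 1 = ε^1.25·(…)^4.75 = 2.09×10^-11; Term 2 = ν·Q^9.4·(…)^5.2 = 1.82×10^-11
D = 0.66·(2.09×10^-11 + 1.82×10^-11)^0.04 = 0.2531 m = 253 mm
Check: V = 1.47 m/s, Re = 4.71×10^5, f = 0.01546, h_f = 10.5 m ≈ 11.2 m ✓

D ≈ 253 mm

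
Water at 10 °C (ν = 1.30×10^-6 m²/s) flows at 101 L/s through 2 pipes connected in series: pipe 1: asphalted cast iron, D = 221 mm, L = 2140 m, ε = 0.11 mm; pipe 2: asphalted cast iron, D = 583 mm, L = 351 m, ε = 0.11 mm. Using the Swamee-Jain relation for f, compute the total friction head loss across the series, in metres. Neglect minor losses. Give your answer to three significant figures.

Pipe 1: V = 2.633 m/s, Re = 4.48×10^5, ε/D = 4.98×10^-4, f = 0.01787, h_1 = f(L/D)V²/2g = 61.13 m
Pipe 2: V = 0.3784 m/s, Re = 1.70×10^5, ε/D = 1.89×10^-4, f = 0.01744, h_2 = f(L/D)V²/2g = 0.07662 m
Series → Q common, losses add: H = Σh = 61.20 m

H ≈ 61.2 m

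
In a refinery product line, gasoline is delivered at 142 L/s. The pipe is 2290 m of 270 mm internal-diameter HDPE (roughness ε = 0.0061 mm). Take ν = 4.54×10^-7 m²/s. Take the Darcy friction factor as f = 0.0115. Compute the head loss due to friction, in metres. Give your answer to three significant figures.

h_f ≈ 30.6 m

V = 4Q/(πD²) = 4·0.142/(π·0.270²) = 2.480 m/s
h_f = f(L/D)V²/(2g) = 0.01150·(2290/0.270)·2.480²/(2·9.81) = 30.58 m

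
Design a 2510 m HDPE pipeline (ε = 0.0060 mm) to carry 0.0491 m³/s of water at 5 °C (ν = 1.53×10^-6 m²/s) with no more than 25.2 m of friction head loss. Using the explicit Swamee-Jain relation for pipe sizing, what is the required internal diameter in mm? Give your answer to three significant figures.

Swamee-Jain (Type III): D = 0.66·[ε^1.25·(LQ²/(gh_f))^4.75 + ν·Q^9.4·(L/(gh_f))^5.2]^0.04
LQ²/(gh_f) = 0.02448; L/(gh_f) = 10.15
Term 1 = ε^1.25·(…)^4.75 = 6.60×10^-15; Term 2 = ν·Q^9.4·(…)^5.2 = 1.30×10^-13
D = 0.66·(6.60×10^-15 + 1.30×10^-13)^0.04 = 0.2018 m = 202 mm
Check: V = 1.53 m/s, Re = 2.02×10^5, f = 0.01577, h_f = 23.5 m ≈ 25.2 m ✓

D ≈ 202 mm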